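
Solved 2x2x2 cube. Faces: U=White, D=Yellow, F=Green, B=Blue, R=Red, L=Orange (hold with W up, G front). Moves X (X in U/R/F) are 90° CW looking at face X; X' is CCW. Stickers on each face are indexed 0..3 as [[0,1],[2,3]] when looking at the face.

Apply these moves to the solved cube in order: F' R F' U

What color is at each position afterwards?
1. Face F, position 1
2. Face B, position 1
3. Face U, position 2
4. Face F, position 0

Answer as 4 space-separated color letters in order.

After move 1 (F'): F=GGGG U=WWRR R=YRYR D=OOYY L=OWOW
After move 2 (R): R=YYRR U=WGRG F=GOGY D=OBYB B=RBWB
After move 3 (F'): F=OYGG U=WGYR R=BYOR D=WWYB L=OGOR
After move 4 (U): U=YWRG F=BYGG R=RBOR B=OGWB L=OYOR
Query 1: F[1] = Y
Query 2: B[1] = G
Query 3: U[2] = R
Query 4: F[0] = B

Answer: Y G R B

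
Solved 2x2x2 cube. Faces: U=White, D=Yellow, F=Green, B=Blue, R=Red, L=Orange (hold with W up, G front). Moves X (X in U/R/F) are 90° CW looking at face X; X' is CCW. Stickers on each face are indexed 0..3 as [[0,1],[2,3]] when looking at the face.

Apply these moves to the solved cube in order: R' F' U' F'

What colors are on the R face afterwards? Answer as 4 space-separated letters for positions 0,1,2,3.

Answer: O W O R

Derivation:
After move 1 (R'): R=RRRR U=WBWB F=GWGW D=YGYG B=YBYB
After move 2 (F'): F=WWGG U=WBRR R=GRYR D=OOYG L=OBOW
After move 3 (U'): U=BRWR F=OBGG R=WWYR B=GRYB L=YBOW
After move 4 (F'): F=BGOG U=BRWY R=OWOR D=BWYG L=YROW
Query: R face = OWOR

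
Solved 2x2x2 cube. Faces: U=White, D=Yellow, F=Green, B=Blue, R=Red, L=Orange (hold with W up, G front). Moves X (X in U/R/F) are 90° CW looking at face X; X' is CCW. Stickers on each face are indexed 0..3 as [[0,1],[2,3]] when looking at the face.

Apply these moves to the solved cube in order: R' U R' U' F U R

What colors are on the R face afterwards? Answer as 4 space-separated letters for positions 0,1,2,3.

After move 1 (R'): R=RRRR U=WBWB F=GWGW D=YGYG B=YBYB
After move 2 (U): U=WWBB F=RRGW R=YBRR B=OOYB L=GWOO
After move 3 (R'): R=BRYR U=WYBO F=RWGB D=YRYW B=GOGB
After move 4 (U'): U=YOWB F=GWGB R=RWYR B=BRGB L=GOOO
After move 5 (F): F=GGBW U=YOOO R=WWBR D=YRYW L=GYOR
After move 6 (U): U=OYOO F=WWBW R=BRBR B=GYGB L=GGOR
After move 7 (R): R=BBRR U=OWOW F=WRBW D=YGYG B=OYYB
Query: R face = BBRR

Answer: B B R R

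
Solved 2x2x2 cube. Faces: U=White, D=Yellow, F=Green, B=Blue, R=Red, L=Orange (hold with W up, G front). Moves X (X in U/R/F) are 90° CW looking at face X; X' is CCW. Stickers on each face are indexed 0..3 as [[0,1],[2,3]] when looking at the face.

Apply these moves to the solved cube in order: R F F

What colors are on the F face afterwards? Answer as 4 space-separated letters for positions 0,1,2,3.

Answer: Y G Y G

Derivation:
After move 1 (R): R=RRRR U=WGWG F=GYGY D=YBYB B=WBWB
After move 2 (F): F=GGYY U=WGOO R=WRGR D=RRYB L=OYOB
After move 3 (F): F=YGYG U=WGBY R=OROR D=GWYB L=OROR
Query: F face = YGYG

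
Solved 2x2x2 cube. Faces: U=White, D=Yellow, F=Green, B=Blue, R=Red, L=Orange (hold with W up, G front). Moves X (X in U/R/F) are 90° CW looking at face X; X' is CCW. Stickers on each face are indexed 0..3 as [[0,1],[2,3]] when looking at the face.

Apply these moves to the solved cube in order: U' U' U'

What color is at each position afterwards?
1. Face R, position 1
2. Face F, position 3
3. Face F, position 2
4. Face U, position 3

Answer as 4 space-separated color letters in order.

After move 1 (U'): U=WWWW F=OOGG R=GGRR B=RRBB L=BBOO
After move 2 (U'): U=WWWW F=BBGG R=OORR B=GGBB L=RROO
After move 3 (U'): U=WWWW F=RRGG R=BBRR B=OOBB L=GGOO
Query 1: R[1] = B
Query 2: F[3] = G
Query 3: F[2] = G
Query 4: U[3] = W

Answer: B G G W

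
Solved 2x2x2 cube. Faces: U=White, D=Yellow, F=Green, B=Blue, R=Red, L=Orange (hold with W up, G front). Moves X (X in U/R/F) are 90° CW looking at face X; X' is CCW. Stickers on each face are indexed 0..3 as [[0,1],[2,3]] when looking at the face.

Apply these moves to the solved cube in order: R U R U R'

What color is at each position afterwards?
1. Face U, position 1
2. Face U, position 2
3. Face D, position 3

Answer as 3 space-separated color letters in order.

After move 1 (R): R=RRRR U=WGWG F=GYGY D=YBYB B=WBWB
After move 2 (U): U=WWGG F=RRGY R=WBRR B=OOWB L=GYOO
After move 3 (R): R=RWRB U=WRGY F=RBGB D=YWYO B=GOWB
After move 4 (U): U=GWYR F=RWGB R=GORB B=GYWB L=RBOO
After move 5 (R'): R=OBGR U=GWYG F=RWGR D=YWYB B=OYWB
Query 1: U[1] = W
Query 2: U[2] = Y
Query 3: D[3] = B

Answer: W Y B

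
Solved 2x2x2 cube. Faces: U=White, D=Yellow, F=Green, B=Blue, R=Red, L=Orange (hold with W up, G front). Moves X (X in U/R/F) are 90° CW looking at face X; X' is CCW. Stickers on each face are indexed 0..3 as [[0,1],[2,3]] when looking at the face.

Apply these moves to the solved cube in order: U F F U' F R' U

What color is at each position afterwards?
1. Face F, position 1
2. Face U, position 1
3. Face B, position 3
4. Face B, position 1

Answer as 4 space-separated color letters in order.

Answer: R W B W

Derivation:
After move 1 (U): U=WWWW F=RRGG R=BBRR B=OOBB L=GGOO
After move 2 (F): F=GRGR U=WWOG R=WBWR D=RBYY L=GYOY
After move 3 (F): F=GGRR U=WWYY R=OBGR D=WWYY L=GROB
After move 4 (U'): U=WYWY F=GRRR R=GGGR B=OBBB L=OOOB
After move 5 (F): F=RGRR U=WYBO R=WGYR D=GGYY L=OWOW
After move 6 (R'): R=GRWY U=WBBO F=RYRO D=GGYR B=YBGB
After move 7 (U): U=BWOB F=GRRO R=YBWY B=OWGB L=RYOW
Query 1: F[1] = R
Query 2: U[1] = W
Query 3: B[3] = B
Query 4: B[1] = W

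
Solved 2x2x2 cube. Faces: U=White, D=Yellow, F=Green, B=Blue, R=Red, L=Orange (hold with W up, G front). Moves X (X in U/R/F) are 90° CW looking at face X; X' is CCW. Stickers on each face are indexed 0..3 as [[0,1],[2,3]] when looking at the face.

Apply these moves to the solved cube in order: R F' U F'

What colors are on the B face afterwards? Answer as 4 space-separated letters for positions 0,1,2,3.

Answer: O G W B

Derivation:
After move 1 (R): R=RRRR U=WGWG F=GYGY D=YBYB B=WBWB
After move 2 (F'): F=YYGG U=WGRR R=BRYR D=OOYB L=OGOW
After move 3 (U): U=RWRG F=BRGG R=WBYR B=OGWB L=YYOW
After move 4 (F'): F=RGBG U=RWWY R=OBOR D=YWYB L=YGOR
Query: B face = OGWB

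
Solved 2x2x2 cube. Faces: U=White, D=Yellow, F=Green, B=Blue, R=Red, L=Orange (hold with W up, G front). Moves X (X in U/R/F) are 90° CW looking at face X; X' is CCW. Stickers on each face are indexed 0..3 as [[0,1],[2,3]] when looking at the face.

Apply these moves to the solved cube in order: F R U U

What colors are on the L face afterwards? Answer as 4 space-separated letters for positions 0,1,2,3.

Answer: W W O Y

Derivation:
After move 1 (F): F=GGGG U=WWOO R=WRWR D=RRYY L=OYOY
After move 2 (R): R=WWRR U=WGOG F=GRGY D=RBYB B=OBWB
After move 3 (U): U=OWGG F=WWGY R=OBRR B=OYWB L=GROY
After move 4 (U): U=GOGW F=OBGY R=OYRR B=GRWB L=WWOY
Query: L face = WWOY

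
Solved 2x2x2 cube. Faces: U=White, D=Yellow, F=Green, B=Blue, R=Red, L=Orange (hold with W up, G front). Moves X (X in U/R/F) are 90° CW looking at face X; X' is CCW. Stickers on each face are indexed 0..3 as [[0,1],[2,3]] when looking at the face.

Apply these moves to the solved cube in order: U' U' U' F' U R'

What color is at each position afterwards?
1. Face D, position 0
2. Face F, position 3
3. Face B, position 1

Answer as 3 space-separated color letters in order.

After move 1 (U'): U=WWWW F=OOGG R=GGRR B=RRBB L=BBOO
After move 2 (U'): U=WWWW F=BBGG R=OORR B=GGBB L=RROO
After move 3 (U'): U=WWWW F=RRGG R=BBRR B=OOBB L=GGOO
After move 4 (F'): F=RGRG U=WWBR R=YBYR D=GOYY L=GWOW
After move 5 (U): U=BWRW F=YBRG R=OOYR B=GWBB L=RGOW
After move 6 (R'): R=OROY U=BBRG F=YWRW D=GBYG B=YWOB
Query 1: D[0] = G
Query 2: F[3] = W
Query 3: B[1] = W

Answer: G W W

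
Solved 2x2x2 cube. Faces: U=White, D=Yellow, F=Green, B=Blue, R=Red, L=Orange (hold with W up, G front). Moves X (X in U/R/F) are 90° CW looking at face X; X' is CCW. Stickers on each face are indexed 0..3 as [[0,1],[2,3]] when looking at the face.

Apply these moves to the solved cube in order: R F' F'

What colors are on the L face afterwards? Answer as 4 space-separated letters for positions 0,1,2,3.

After move 1 (R): R=RRRR U=WGWG F=GYGY D=YBYB B=WBWB
After move 2 (F'): F=YYGG U=WGRR R=BRYR D=OOYB L=OGOW
After move 3 (F'): F=YGYG U=WGBY R=OROR D=GWYB L=OROR
Query: L face = OROR

Answer: O R O R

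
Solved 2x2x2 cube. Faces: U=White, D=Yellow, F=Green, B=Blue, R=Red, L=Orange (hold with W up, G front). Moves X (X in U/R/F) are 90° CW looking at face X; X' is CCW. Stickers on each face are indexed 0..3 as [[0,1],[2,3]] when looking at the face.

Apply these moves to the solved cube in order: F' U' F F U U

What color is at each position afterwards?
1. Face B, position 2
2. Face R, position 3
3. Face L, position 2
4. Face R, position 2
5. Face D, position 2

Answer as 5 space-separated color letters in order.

After move 1 (F'): F=GGGG U=WWRR R=YRYR D=OOYY L=OWOW
After move 2 (U'): U=WRWR F=OWGG R=GGYR B=YRBB L=BBOW
After move 3 (F): F=GOGW U=WRWB R=WGRR D=YGYY L=BOOO
After move 4 (F): F=GGWO U=WROO R=WGBR D=RWYY L=BYOG
After move 5 (U): U=OWOR F=WGWO R=YRBR B=BYBB L=GGOG
After move 6 (U): U=OORW F=YRWO R=BYBR B=GGBB L=WGOG
Query 1: B[2] = B
Query 2: R[3] = R
Query 3: L[2] = O
Query 4: R[2] = B
Query 5: D[2] = Y

Answer: B R O B Y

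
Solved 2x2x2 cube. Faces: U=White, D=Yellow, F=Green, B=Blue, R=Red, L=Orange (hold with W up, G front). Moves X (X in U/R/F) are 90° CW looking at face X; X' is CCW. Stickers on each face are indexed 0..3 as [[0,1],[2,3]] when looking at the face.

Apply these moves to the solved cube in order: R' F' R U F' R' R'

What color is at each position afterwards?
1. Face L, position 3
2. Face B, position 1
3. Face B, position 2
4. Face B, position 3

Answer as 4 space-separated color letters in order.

After move 1 (R'): R=RRRR U=WBWB F=GWGW D=YGYG B=YBYB
After move 2 (F'): F=WWGG U=WBRR R=GRYR D=OOYG L=OBOW
After move 3 (R): R=YGRR U=WWRG F=WOGG D=OYYY B=RBBB
After move 4 (U): U=RWGW F=YGGG R=RBRR B=OBBB L=WOOW
After move 5 (F'): F=GGYG U=RWRR R=YBOR D=OWYY L=WWOG
After move 6 (R'): R=BRYO U=RBRO F=GWYR D=OGYG B=YBWB
After move 7 (R'): R=ROBY U=RWRY F=GBYO D=OWYR B=GBGB
Query 1: L[3] = G
Query 2: B[1] = B
Query 3: B[2] = G
Query 4: B[3] = B

Answer: G B G B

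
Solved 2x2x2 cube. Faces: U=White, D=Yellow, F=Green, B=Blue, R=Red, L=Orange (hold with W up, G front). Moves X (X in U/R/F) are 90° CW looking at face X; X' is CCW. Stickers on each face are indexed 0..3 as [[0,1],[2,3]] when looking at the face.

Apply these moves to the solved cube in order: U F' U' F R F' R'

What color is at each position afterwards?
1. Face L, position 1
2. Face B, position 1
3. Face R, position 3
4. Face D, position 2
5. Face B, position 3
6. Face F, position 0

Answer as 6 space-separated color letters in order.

Answer: W B Y Y B R

Derivation:
After move 1 (U): U=WWWW F=RRGG R=BBRR B=OOBB L=GGOO
After move 2 (F'): F=RGRG U=WWBR R=YBYR D=GOYY L=GWOW
After move 3 (U'): U=WRWB F=GWRG R=RGYR B=YBBB L=OOOW
After move 4 (F): F=RGGW U=WRWO R=WGBR D=YRYY L=OGOO
After move 5 (R): R=BWRG U=WGWW F=RRGY D=YBYY B=OBRB
After move 6 (F'): F=RYRG U=WGBR R=BWYG D=GOYY L=OWOW
After move 7 (R'): R=WGBY U=WRBO F=RGRR D=GYYG B=YBOB
Query 1: L[1] = W
Query 2: B[1] = B
Query 3: R[3] = Y
Query 4: D[2] = Y
Query 5: B[3] = B
Query 6: F[0] = R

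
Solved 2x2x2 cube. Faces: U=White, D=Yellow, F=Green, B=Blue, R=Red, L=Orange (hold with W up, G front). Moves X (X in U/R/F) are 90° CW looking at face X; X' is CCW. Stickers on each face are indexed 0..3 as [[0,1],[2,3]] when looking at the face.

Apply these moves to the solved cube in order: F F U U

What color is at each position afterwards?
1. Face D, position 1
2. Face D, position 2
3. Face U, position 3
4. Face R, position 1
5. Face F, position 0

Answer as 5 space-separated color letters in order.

After move 1 (F): F=GGGG U=WWOO R=WRWR D=RRYY L=OYOY
After move 2 (F): F=GGGG U=WWYY R=OROR D=WWYY L=OROR
After move 3 (U): U=YWYW F=ORGG R=BBOR B=ORBB L=GGOR
After move 4 (U): U=YYWW F=BBGG R=OROR B=GGBB L=OROR
Query 1: D[1] = W
Query 2: D[2] = Y
Query 3: U[3] = W
Query 4: R[1] = R
Query 5: F[0] = B

Answer: W Y W R B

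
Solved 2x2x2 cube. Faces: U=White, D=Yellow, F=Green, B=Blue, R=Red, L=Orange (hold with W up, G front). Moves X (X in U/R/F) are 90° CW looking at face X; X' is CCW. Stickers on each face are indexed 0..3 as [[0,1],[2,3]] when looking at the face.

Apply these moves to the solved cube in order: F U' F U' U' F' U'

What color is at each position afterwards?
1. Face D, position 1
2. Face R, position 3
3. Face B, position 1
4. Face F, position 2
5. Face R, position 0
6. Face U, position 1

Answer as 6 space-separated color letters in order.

After move 1 (F): F=GGGG U=WWOO R=WRWR D=RRYY L=OYOY
After move 2 (U'): U=WOWO F=OYGG R=GGWR B=WRBB L=BBOY
After move 3 (F): F=GOGY U=WOYB R=WGOR D=WGYY L=BROR
After move 4 (U'): U=OBWY F=BRGY R=GOOR B=WGBB L=WROR
After move 5 (U'): U=BYOW F=WRGY R=BROR B=GOBB L=WGOR
After move 6 (F'): F=RYWG U=BYBO R=GRWR D=GRYY L=WWOO
After move 7 (U'): U=YOBB F=WWWG R=RYWR B=GRBB L=GOOO
Query 1: D[1] = R
Query 2: R[3] = R
Query 3: B[1] = R
Query 4: F[2] = W
Query 5: R[0] = R
Query 6: U[1] = O

Answer: R R R W R O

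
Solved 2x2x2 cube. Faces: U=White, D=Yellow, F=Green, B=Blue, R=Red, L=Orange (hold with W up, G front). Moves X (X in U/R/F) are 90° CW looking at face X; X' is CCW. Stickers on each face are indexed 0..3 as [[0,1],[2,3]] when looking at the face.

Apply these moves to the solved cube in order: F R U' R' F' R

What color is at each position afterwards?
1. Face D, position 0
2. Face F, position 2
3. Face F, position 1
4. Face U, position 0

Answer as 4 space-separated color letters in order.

Answer: B O Y G

Derivation:
After move 1 (F): F=GGGG U=WWOO R=WRWR D=RRYY L=OYOY
After move 2 (R): R=WWRR U=WGOG F=GRGY D=RBYB B=OBWB
After move 3 (U'): U=GGWO F=OYGY R=GRRR B=WWWB L=OBOY
After move 4 (R'): R=RRGR U=GWWW F=OGGO D=RYYY B=BWBB
After move 5 (F'): F=GOOG U=GWRG R=YRRR D=BYYY L=OWOW
After move 6 (R): R=RYRR U=GORG F=GYOY D=BBYB B=GWWB
Query 1: D[0] = B
Query 2: F[2] = O
Query 3: F[1] = Y
Query 4: U[0] = G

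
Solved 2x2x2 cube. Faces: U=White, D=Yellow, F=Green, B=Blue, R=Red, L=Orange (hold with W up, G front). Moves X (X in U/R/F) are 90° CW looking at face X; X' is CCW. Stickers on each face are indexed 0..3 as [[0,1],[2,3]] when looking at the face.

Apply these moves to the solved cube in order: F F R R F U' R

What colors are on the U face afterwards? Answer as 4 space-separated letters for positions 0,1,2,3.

After move 1 (F): F=GGGG U=WWOO R=WRWR D=RRYY L=OYOY
After move 2 (F): F=GGGG U=WWYY R=OROR D=WWYY L=OROR
After move 3 (R): R=OORR U=WGYG F=GWGY D=WBYB B=YBWB
After move 4 (R): R=RORO U=WWYY F=GBGB D=WWYY B=GBGB
After move 5 (F): F=GGBB U=WWRR R=YOYO D=RRYY L=OWOW
After move 6 (U'): U=WRWR F=OWBB R=GGYO B=YOGB L=GBOW
After move 7 (R): R=YGOG U=WWWB F=ORBY D=RGYY B=RORB
Query: U face = WWWB

Answer: W W W B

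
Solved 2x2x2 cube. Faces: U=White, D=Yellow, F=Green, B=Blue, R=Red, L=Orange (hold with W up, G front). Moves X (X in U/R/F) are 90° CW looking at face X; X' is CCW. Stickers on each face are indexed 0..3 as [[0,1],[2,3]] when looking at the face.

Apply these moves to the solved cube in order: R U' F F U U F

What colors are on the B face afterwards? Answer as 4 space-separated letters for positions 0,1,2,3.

Answer: Y G W B

Derivation:
After move 1 (R): R=RRRR U=WGWG F=GYGY D=YBYB B=WBWB
After move 2 (U'): U=GGWW F=OOGY R=GYRR B=RRWB L=WBOO
After move 3 (F): F=GOYO U=GGOB R=WYWR D=RGYB L=WYOB
After move 4 (F): F=YGOO U=GGBY R=OYBR D=WWYB L=WROG
After move 5 (U): U=BGYG F=OYOO R=RRBR B=WRWB L=YGOG
After move 6 (U): U=YBGG F=RROO R=WRBR B=YGWB L=OYOG
After move 7 (F): F=OROR U=YBGY R=GRGR D=BWYB L=OWOW
Query: B face = YGWB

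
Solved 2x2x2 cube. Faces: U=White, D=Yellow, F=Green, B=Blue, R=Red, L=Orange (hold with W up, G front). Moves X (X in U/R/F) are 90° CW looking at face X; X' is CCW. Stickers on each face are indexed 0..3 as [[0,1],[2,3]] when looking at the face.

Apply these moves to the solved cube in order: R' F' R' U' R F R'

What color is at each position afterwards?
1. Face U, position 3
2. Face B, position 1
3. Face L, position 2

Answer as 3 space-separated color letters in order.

After move 1 (R'): R=RRRR U=WBWB F=GWGW D=YGYG B=YBYB
After move 2 (F'): F=WWGG U=WBRR R=GRYR D=OOYG L=OBOW
After move 3 (R'): R=RRGY U=WYRY F=WBGR D=OWYG B=GBOB
After move 4 (U'): U=YYWR F=OBGR R=WBGY B=RROB L=GBOW
After move 5 (R): R=GWYB U=YBWR F=OWGG D=OOYR B=RRYB
After move 6 (F): F=GOGW U=YBWB R=WWRB D=YGYR L=GOOO
After move 7 (R'): R=WBWR U=YYWR F=GBGB D=YOYW B=RRGB
Query 1: U[3] = R
Query 2: B[1] = R
Query 3: L[2] = O

Answer: R R O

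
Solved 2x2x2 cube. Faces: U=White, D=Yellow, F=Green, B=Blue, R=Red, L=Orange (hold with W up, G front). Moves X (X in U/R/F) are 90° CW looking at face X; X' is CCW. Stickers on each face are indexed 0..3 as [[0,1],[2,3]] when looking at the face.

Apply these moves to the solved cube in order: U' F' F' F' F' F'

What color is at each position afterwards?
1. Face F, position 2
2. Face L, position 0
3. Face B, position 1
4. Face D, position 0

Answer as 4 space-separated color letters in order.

After move 1 (U'): U=WWWW F=OOGG R=GGRR B=RRBB L=BBOO
After move 2 (F'): F=OGOG U=WWGR R=YGYR D=BOYY L=BWOW
After move 3 (F'): F=GGOO U=WWYY R=OGBR D=WWYY L=BROG
After move 4 (F'): F=GOGO U=WWOB R=WGWR D=RGYY L=BYOY
After move 5 (F'): F=OOGG U=WWWW R=GGRR D=YYYY L=BBOO
After move 6 (F'): F=OGOG U=WWGR R=YGYR D=BOYY L=BWOW
Query 1: F[2] = O
Query 2: L[0] = B
Query 3: B[1] = R
Query 4: D[0] = B

Answer: O B R B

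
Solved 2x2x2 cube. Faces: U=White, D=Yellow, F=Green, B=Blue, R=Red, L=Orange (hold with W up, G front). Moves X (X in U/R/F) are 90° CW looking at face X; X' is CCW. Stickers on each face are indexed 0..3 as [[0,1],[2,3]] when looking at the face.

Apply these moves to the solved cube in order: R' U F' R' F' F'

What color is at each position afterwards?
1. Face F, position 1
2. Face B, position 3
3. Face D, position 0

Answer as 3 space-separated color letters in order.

Answer: R B O

Derivation:
After move 1 (R'): R=RRRR U=WBWB F=GWGW D=YGYG B=YBYB
After move 2 (U): U=WWBB F=RRGW R=YBRR B=OOYB L=GWOO
After move 3 (F'): F=RWRG U=WWYR R=GBYR D=WOYG L=GBOB
After move 4 (R'): R=BRGY U=WYYO F=RWRR D=WWYG B=GOOB
After move 5 (F'): F=WRRR U=WYBG R=WRWY D=BBYG L=GOOY
After move 6 (F'): F=RRWR U=WYWW R=BRBY D=OYYG L=GGOB
Query 1: F[1] = R
Query 2: B[3] = B
Query 3: D[0] = O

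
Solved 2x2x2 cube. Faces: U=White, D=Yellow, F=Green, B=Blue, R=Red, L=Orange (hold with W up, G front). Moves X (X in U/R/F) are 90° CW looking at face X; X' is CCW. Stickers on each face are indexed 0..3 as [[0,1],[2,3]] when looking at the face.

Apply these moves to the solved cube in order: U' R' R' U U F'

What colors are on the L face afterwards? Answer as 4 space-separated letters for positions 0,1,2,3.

After move 1 (U'): U=WWWW F=OOGG R=GGRR B=RRBB L=BBOO
After move 2 (R'): R=GRGR U=WBWR F=OWGW D=YOYG B=YRYB
After move 3 (R'): R=RRGG U=WYWY F=OBGR D=YWYW B=GROB
After move 4 (U): U=WWYY F=RRGR R=GRGG B=BBOB L=OBOO
After move 5 (U): U=YWYW F=GRGR R=BBGG B=OBOB L=RROO
After move 6 (F'): F=RRGG U=YWBG R=WBYG D=ROYW L=RWOY
Query: L face = RWOY

Answer: R W O Y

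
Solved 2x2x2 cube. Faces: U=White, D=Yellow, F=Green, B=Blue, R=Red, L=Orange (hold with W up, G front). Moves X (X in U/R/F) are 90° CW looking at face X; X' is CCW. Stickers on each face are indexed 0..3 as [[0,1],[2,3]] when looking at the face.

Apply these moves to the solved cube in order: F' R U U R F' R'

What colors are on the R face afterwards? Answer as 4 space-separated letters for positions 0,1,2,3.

After move 1 (F'): F=GGGG U=WWRR R=YRYR D=OOYY L=OWOW
After move 2 (R): R=YYRR U=WGRG F=GOGY D=OBYB B=RBWB
After move 3 (U): U=RWGG F=YYGY R=RBRR B=OWWB L=GOOW
After move 4 (U): U=GRGW F=RBGY R=OWRR B=GOWB L=YYOW
After move 5 (R): R=RORW U=GBGY F=RBGB D=OWYG B=WORB
After move 6 (F'): F=BBRG U=GBRR R=WOOW D=YWYG L=YYOG
After move 7 (R'): R=OWWO U=GRRW F=BBRR D=YBYG B=GOWB
Query: R face = OWWO

Answer: O W W O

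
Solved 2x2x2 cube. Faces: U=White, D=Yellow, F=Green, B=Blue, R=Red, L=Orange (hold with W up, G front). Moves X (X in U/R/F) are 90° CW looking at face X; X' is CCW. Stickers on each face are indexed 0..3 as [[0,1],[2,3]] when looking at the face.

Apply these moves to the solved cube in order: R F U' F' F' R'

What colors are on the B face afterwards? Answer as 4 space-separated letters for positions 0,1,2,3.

After move 1 (R): R=RRRR U=WGWG F=GYGY D=YBYB B=WBWB
After move 2 (F): F=GGYY U=WGOO R=WRGR D=RRYB L=OYOB
After move 3 (U'): U=GOWO F=OYYY R=GGGR B=WRWB L=WBOB
After move 4 (F'): F=YYOY U=GOGG R=RGRR D=BBYB L=WOOW
After move 5 (F'): F=YYYO U=GORR R=BGBR D=OWYB L=WGOG
After move 6 (R'): R=GRBB U=GWRW F=YOYR D=OYYO B=BRWB
Query: B face = BRWB

Answer: B R W B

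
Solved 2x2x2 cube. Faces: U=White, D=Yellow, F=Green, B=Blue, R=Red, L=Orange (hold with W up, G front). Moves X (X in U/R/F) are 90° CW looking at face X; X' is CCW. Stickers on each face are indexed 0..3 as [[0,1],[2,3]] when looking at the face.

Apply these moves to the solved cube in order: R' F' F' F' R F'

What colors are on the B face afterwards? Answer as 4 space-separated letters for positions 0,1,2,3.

Answer: O B B B

Derivation:
After move 1 (R'): R=RRRR U=WBWB F=GWGW D=YGYG B=YBYB
After move 2 (F'): F=WWGG U=WBRR R=GRYR D=OOYG L=OBOW
After move 3 (F'): F=WGWG U=WBGY R=OROR D=BWYG L=OROR
After move 4 (F'): F=GGWW U=WBOO R=WRBR D=RRYG L=OYOG
After move 5 (R): R=BWRR U=WGOW F=GRWG D=RYYY B=OBBB
After move 6 (F'): F=RGGW U=WGBR R=YWRR D=YGYY L=OWOO
Query: B face = OBBB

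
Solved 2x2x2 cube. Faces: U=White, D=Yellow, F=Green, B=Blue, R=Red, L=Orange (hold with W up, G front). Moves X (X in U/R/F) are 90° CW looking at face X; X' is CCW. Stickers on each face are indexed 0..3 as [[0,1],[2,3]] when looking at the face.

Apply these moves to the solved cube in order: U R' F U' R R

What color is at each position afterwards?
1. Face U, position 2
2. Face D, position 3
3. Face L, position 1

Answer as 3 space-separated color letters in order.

Answer: W O O

Derivation:
After move 1 (U): U=WWWW F=RRGG R=BBRR B=OOBB L=GGOO
After move 2 (R'): R=BRBR U=WBWO F=RWGW D=YRYG B=YOYB
After move 3 (F): F=GRWW U=WBOG R=WROR D=BBYG L=GYOR
After move 4 (U'): U=BGWO F=GYWW R=GROR B=WRYB L=YOOR
After move 5 (R): R=OGRR U=BYWW F=GBWG D=BYYW B=ORGB
After move 6 (R): R=RORG U=BBWG F=GYWW D=BGYO B=WRYB
Query 1: U[2] = W
Query 2: D[3] = O
Query 3: L[1] = O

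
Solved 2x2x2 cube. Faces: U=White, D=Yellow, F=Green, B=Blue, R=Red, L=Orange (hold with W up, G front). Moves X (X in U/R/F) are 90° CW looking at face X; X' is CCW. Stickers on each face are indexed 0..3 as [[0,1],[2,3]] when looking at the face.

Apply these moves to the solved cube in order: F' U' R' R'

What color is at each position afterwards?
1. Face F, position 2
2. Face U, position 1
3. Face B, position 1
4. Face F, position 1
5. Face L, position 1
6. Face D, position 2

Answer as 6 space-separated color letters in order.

After move 1 (F'): F=GGGG U=WWRR R=YRYR D=OOYY L=OWOW
After move 2 (U'): U=WRWR F=OWGG R=GGYR B=YRBB L=BBOW
After move 3 (R'): R=GRGY U=WBWY F=ORGR D=OWYG B=YROB
After move 4 (R'): R=RYGG U=WOWY F=OBGY D=ORYR B=GRWB
Query 1: F[2] = G
Query 2: U[1] = O
Query 3: B[1] = R
Query 4: F[1] = B
Query 5: L[1] = B
Query 6: D[2] = Y

Answer: G O R B B Y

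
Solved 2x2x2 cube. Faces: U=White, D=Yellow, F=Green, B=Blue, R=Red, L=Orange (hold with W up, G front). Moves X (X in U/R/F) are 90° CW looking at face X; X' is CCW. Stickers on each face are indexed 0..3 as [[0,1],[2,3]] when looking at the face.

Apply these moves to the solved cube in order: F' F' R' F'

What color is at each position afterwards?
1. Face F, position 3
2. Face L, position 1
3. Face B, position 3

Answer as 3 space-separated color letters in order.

After move 1 (F'): F=GGGG U=WWRR R=YRYR D=OOYY L=OWOW
After move 2 (F'): F=GGGG U=WWYY R=OROR D=WWYY L=OROR
After move 3 (R'): R=RROO U=WBYB F=GWGY D=WGYG B=YBWB
After move 4 (F'): F=WYGG U=WBRO R=GRWO D=RRYG L=OBOY
Query 1: F[3] = G
Query 2: L[1] = B
Query 3: B[3] = B

Answer: G B B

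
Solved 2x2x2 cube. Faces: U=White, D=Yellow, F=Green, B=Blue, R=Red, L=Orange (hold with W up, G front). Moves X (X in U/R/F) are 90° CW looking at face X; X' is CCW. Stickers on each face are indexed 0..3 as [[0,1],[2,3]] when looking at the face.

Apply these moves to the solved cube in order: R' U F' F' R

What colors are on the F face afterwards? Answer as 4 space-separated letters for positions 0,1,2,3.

Answer: W B R G

Derivation:
After move 1 (R'): R=RRRR U=WBWB F=GWGW D=YGYG B=YBYB
After move 2 (U): U=WWBB F=RRGW R=YBRR B=OOYB L=GWOO
After move 3 (F'): F=RWRG U=WWYR R=GBYR D=WOYG L=GBOB
After move 4 (F'): F=WGRR U=WWGY R=OBWR D=BBYG L=GROY
After move 5 (R): R=WORB U=WGGR F=WBRG D=BYYO B=YOWB
Query: F face = WBRG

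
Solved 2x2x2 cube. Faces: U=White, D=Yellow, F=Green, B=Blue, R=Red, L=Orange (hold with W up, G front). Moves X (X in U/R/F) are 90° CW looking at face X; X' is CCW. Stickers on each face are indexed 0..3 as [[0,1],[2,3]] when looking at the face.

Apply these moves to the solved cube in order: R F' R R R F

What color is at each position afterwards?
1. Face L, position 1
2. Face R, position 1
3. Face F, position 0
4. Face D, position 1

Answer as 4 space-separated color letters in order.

After move 1 (R): R=RRRR U=WGWG F=GYGY D=YBYB B=WBWB
After move 2 (F'): F=YYGG U=WGRR R=BRYR D=OOYB L=OGOW
After move 3 (R): R=YBRR U=WYRG F=YOGB D=OWYW B=RBGB
After move 4 (R): R=RYRB U=WORB F=YWGW D=OGYR B=GBYB
After move 5 (R): R=RRBY U=WWRW F=YGGR D=OYYG B=BBOB
After move 6 (F): F=GYRG U=WWWG R=RRWY D=BRYG L=OOOY
Query 1: L[1] = O
Query 2: R[1] = R
Query 3: F[0] = G
Query 4: D[1] = R

Answer: O R G R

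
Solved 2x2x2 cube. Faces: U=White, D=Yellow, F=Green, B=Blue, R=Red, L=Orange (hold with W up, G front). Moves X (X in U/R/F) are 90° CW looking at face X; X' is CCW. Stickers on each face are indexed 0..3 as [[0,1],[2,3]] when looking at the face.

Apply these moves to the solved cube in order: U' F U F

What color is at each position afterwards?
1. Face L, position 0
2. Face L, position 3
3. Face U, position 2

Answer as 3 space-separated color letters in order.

Answer: G G Y

Derivation:
After move 1 (U'): U=WWWW F=OOGG R=GGRR B=RRBB L=BBOO
After move 2 (F): F=GOGO U=WWOB R=WGWR D=RGYY L=BYOY
After move 3 (U): U=OWBW F=WGGO R=RRWR B=BYBB L=GOOY
After move 4 (F): F=GWOG U=OWYO R=BRWR D=WRYY L=GROG
Query 1: L[0] = G
Query 2: L[3] = G
Query 3: U[2] = Y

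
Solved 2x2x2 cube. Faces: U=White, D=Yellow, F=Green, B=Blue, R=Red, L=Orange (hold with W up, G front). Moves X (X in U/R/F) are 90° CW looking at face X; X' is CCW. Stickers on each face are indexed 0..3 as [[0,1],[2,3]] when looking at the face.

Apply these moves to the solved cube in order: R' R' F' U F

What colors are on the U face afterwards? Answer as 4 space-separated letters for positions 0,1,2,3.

After move 1 (R'): R=RRRR U=WBWB F=GWGW D=YGYG B=YBYB
After move 2 (R'): R=RRRR U=WYWY F=GBGB D=YWYW B=GBGB
After move 3 (F'): F=BBGG U=WYRR R=WRYR D=OOYW L=OYOW
After move 4 (U): U=RWRY F=WRGG R=GBYR B=OYGB L=BBOW
After move 5 (F): F=GWGR U=RWWB R=RBYR D=YGYW L=BOOO
Query: U face = RWWB

Answer: R W W B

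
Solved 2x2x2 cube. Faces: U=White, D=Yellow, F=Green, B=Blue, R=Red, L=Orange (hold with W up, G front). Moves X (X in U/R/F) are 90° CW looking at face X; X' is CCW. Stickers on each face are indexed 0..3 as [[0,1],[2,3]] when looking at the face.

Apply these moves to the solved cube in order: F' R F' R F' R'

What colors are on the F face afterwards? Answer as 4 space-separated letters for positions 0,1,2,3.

Answer: W Y O R

Derivation:
After move 1 (F'): F=GGGG U=WWRR R=YRYR D=OOYY L=OWOW
After move 2 (R): R=YYRR U=WGRG F=GOGY D=OBYB B=RBWB
After move 3 (F'): F=OYGG U=WGYR R=BYOR D=WWYB L=OGOR
After move 4 (R): R=OBRY U=WYYG F=OWGB D=WWYR B=RBGB
After move 5 (F'): F=WBOG U=WYOR R=WBWY D=GRYR L=OGOY
After move 6 (R'): R=BYWW U=WGOR F=WYOR D=GBYG B=RBRB
Query: F face = WYOR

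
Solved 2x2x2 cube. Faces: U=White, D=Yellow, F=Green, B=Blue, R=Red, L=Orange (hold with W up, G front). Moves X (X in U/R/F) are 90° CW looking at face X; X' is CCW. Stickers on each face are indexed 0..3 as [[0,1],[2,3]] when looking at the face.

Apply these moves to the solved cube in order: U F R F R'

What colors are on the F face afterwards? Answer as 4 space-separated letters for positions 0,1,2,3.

Answer: G R Y Y

Derivation:
After move 1 (U): U=WWWW F=RRGG R=BBRR B=OOBB L=GGOO
After move 2 (F): F=GRGR U=WWOG R=WBWR D=RBYY L=GYOY
After move 3 (R): R=WWRB U=WROR F=GBGY D=RBYO B=GOWB
After move 4 (F): F=GGYB U=WRYY R=OWRB D=RWYO L=GROB
After move 5 (R'): R=WBOR U=WWYG F=GRYY D=RGYB B=OOWB
Query: F face = GRYY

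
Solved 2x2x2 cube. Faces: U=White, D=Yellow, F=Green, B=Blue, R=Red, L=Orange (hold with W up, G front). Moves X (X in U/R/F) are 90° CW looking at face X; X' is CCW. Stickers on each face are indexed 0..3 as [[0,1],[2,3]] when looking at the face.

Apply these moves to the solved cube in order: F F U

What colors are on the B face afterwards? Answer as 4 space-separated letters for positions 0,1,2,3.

Answer: O R B B

Derivation:
After move 1 (F): F=GGGG U=WWOO R=WRWR D=RRYY L=OYOY
After move 2 (F): F=GGGG U=WWYY R=OROR D=WWYY L=OROR
After move 3 (U): U=YWYW F=ORGG R=BBOR B=ORBB L=GGOR
Query: B face = ORBB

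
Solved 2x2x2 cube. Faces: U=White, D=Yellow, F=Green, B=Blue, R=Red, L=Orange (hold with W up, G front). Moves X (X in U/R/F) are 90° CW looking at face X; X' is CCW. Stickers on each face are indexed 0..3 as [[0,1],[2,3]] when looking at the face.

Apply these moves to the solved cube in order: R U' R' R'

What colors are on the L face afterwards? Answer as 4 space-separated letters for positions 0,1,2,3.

After move 1 (R): R=RRRR U=WGWG F=GYGY D=YBYB B=WBWB
After move 2 (U'): U=GGWW F=OOGY R=GYRR B=RRWB L=WBOO
After move 3 (R'): R=YRGR U=GWWR F=OGGW D=YOYY B=BRBB
After move 4 (R'): R=RRYG U=GBWB F=OWGR D=YGYW B=YROB
Query: L face = WBOO

Answer: W B O O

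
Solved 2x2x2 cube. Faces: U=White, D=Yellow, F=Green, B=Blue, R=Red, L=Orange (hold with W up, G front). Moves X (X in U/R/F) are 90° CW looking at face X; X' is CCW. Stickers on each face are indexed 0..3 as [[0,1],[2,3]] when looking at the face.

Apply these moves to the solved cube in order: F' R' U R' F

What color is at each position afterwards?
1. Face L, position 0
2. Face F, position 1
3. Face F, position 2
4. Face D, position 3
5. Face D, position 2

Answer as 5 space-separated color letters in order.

After move 1 (F'): F=GGGG U=WWRR R=YRYR D=OOYY L=OWOW
After move 2 (R'): R=RRYY U=WBRB F=GWGR D=OGYG B=YBOB
After move 3 (U): U=RWBB F=RRGR R=YBYY B=OWOB L=GWOW
After move 4 (R'): R=BYYY U=ROBO F=RWGB D=ORYR B=GWGB
After move 5 (F): F=GRBW U=ROWW R=BYOY D=YBYR L=GOOR
Query 1: L[0] = G
Query 2: F[1] = R
Query 3: F[2] = B
Query 4: D[3] = R
Query 5: D[2] = Y

Answer: G R B R Y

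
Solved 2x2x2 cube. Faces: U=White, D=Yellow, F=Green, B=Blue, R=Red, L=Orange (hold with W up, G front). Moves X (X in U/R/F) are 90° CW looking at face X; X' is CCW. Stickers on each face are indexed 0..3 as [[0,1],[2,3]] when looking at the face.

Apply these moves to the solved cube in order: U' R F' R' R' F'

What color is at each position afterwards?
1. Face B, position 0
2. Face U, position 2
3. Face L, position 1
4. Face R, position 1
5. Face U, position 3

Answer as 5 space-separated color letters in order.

Answer: G G R Y G

Derivation:
After move 1 (U'): U=WWWW F=OOGG R=GGRR B=RRBB L=BBOO
After move 2 (R): R=RGRG U=WOWG F=OYGY D=YBYR B=WRWB
After move 3 (F'): F=YYOG U=WORR R=BGYG D=BOYR L=BGOW
After move 4 (R'): R=GGBY U=WWRW F=YOOR D=BYYG B=RROB
After move 5 (R'): R=GYGB U=WORR F=YWOW D=BOYR B=GRYB
After move 6 (F'): F=WWYO U=WOGG R=OYBB D=GWYR L=BROR
Query 1: B[0] = G
Query 2: U[2] = G
Query 3: L[1] = R
Query 4: R[1] = Y
Query 5: U[3] = G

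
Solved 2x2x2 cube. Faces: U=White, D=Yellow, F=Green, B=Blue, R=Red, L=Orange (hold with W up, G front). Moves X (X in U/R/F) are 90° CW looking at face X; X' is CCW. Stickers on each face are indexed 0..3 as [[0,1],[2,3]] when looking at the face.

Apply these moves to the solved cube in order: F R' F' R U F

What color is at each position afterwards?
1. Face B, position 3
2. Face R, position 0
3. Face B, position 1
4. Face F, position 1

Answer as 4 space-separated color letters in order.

Answer: B G B R

Derivation:
After move 1 (F): F=GGGG U=WWOO R=WRWR D=RRYY L=OYOY
After move 2 (R'): R=RRWW U=WBOB F=GWGO D=RGYG B=YBRB
After move 3 (F'): F=WOGG U=WBRW R=GRRW D=YYYG L=OBOO
After move 4 (R): R=RGWR U=WORG F=WYGG D=YRYY B=WBBB
After move 5 (U): U=RWGO F=RGGG R=WBWR B=OBBB L=WYOO
After move 6 (F): F=GRGG U=RWOY R=GBOR D=WWYY L=WYOR
Query 1: B[3] = B
Query 2: R[0] = G
Query 3: B[1] = B
Query 4: F[1] = R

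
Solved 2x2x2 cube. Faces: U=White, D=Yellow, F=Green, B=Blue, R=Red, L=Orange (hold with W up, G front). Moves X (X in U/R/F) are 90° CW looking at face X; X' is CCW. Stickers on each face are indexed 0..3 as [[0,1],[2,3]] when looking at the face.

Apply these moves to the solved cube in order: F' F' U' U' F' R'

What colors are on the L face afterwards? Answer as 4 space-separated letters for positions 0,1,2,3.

Answer: O W O W

Derivation:
After move 1 (F'): F=GGGG U=WWRR R=YRYR D=OOYY L=OWOW
After move 2 (F'): F=GGGG U=WWYY R=OROR D=WWYY L=OROR
After move 3 (U'): U=WYWY F=ORGG R=GGOR B=ORBB L=BBOR
After move 4 (U'): U=YYWW F=BBGG R=OROR B=GGBB L=OROR
After move 5 (F'): F=BGBG U=YYOO R=WRWR D=RRYY L=OWOW
After move 6 (R'): R=RRWW U=YBOG F=BYBO D=RGYG B=YGRB
Query: L face = OWOW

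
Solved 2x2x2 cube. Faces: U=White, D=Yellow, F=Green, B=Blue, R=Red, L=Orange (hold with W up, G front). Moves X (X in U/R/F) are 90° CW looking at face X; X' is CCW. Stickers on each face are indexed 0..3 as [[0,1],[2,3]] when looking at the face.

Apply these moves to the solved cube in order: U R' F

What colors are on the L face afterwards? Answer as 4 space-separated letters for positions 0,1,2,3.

Answer: G Y O R

Derivation:
After move 1 (U): U=WWWW F=RRGG R=BBRR B=OOBB L=GGOO
After move 2 (R'): R=BRBR U=WBWO F=RWGW D=YRYG B=YOYB
After move 3 (F): F=GRWW U=WBOG R=WROR D=BBYG L=GYOR
Query: L face = GYOR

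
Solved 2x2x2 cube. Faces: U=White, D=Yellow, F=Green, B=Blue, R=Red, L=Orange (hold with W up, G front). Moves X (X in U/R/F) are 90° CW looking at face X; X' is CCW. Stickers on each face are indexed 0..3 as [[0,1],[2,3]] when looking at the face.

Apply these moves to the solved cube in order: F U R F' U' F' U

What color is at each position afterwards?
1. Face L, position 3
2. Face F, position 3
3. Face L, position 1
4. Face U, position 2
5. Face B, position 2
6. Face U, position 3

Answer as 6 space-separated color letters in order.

After move 1 (F): F=GGGG U=WWOO R=WRWR D=RRYY L=OYOY
After move 2 (U): U=OWOW F=WRGG R=BBWR B=OYBB L=GGOY
After move 3 (R): R=WBRB U=OROG F=WRGY D=RBYO B=WYWB
After move 4 (F'): F=RYWG U=ORWR R=BBRB D=GYYO L=GGOO
After move 5 (U'): U=RROW F=GGWG R=RYRB B=BBWB L=WYOO
After move 6 (F'): F=GGGW U=RRRR R=YYGB D=YOYO L=WWOO
After move 7 (U): U=RRRR F=YYGW R=BBGB B=WWWB L=GGOO
Query 1: L[3] = O
Query 2: F[3] = W
Query 3: L[1] = G
Query 4: U[2] = R
Query 5: B[2] = W
Query 6: U[3] = R

Answer: O W G R W R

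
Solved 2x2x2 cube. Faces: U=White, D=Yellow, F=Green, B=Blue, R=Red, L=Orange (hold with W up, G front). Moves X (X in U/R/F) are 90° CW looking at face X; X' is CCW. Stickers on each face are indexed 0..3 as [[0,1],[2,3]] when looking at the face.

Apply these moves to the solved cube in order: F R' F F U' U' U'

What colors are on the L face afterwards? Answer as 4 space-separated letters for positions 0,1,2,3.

Answer: O G O R

Derivation:
After move 1 (F): F=GGGG U=WWOO R=WRWR D=RRYY L=OYOY
After move 2 (R'): R=RRWW U=WBOB F=GWGO D=RGYG B=YBRB
After move 3 (F): F=GGOW U=WBYY R=ORBW D=WRYG L=OROG
After move 4 (F): F=OGWG U=WBGR R=YRYW D=BOYG L=OWOR
After move 5 (U'): U=BRWG F=OWWG R=OGYW B=YRRB L=YBOR
After move 6 (U'): U=RGBW F=YBWG R=OWYW B=OGRB L=YROR
After move 7 (U'): U=GWRB F=YRWG R=YBYW B=OWRB L=OGOR
Query: L face = OGOR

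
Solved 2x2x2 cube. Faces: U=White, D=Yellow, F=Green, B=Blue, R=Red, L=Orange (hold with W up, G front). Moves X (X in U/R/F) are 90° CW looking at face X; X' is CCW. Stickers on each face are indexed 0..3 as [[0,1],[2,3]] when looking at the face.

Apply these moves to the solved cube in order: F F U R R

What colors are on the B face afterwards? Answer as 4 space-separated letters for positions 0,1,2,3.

Answer: G R R B

Derivation:
After move 1 (F): F=GGGG U=WWOO R=WRWR D=RRYY L=OYOY
After move 2 (F): F=GGGG U=WWYY R=OROR D=WWYY L=OROR
After move 3 (U): U=YWYW F=ORGG R=BBOR B=ORBB L=GGOR
After move 4 (R): R=OBRB U=YRYG F=OWGY D=WBYO B=WRWB
After move 5 (R): R=ROBB U=YWYY F=OBGO D=WWYW B=GRRB
Query: B face = GRRB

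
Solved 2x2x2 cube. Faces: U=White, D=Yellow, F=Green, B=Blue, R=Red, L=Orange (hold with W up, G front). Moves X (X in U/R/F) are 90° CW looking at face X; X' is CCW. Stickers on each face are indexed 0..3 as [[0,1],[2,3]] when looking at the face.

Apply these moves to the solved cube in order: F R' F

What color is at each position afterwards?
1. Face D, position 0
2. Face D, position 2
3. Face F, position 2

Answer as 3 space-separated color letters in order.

After move 1 (F): F=GGGG U=WWOO R=WRWR D=RRYY L=OYOY
After move 2 (R'): R=RRWW U=WBOB F=GWGO D=RGYG B=YBRB
After move 3 (F): F=GGOW U=WBYY R=ORBW D=WRYG L=OROG
Query 1: D[0] = W
Query 2: D[2] = Y
Query 3: F[2] = O

Answer: W Y O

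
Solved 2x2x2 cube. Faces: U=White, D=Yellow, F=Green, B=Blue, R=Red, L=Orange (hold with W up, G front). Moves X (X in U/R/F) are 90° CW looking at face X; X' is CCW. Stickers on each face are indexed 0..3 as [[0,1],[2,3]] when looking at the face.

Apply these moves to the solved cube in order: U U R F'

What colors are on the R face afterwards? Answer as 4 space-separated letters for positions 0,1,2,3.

Answer: B O Y O

Derivation:
After move 1 (U): U=WWWW F=RRGG R=BBRR B=OOBB L=GGOO
After move 2 (U): U=WWWW F=BBGG R=OORR B=GGBB L=RROO
After move 3 (R): R=RORO U=WBWG F=BYGY D=YBYG B=WGWB
After move 4 (F'): F=YYBG U=WBRR R=BOYO D=ROYG L=RGOW
Query: R face = BOYO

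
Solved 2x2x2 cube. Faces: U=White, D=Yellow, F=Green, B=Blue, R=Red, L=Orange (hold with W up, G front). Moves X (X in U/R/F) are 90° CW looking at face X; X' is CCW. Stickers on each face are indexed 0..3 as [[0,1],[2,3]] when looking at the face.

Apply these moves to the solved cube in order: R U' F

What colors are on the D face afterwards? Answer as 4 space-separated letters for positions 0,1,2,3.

Answer: R G Y B

Derivation:
After move 1 (R): R=RRRR U=WGWG F=GYGY D=YBYB B=WBWB
After move 2 (U'): U=GGWW F=OOGY R=GYRR B=RRWB L=WBOO
After move 3 (F): F=GOYO U=GGOB R=WYWR D=RGYB L=WYOB
Query: D face = RGYB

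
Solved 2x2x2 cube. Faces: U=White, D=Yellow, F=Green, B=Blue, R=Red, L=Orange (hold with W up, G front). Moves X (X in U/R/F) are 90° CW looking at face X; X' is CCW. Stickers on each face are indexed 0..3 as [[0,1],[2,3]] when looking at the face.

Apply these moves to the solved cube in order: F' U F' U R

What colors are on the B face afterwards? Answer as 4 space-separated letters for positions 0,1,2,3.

After move 1 (F'): F=GGGG U=WWRR R=YRYR D=OOYY L=OWOW
After move 2 (U): U=RWRW F=YRGG R=BBYR B=OWBB L=GGOW
After move 3 (F'): F=RGYG U=RWBY R=OBOR D=GWYY L=GWOR
After move 4 (U): U=BRYW F=OBYG R=OWOR B=GWBB L=RGOR
After move 5 (R): R=OORW U=BBYG F=OWYY D=GBYG B=WWRB
Query: B face = WWRB

Answer: W W R B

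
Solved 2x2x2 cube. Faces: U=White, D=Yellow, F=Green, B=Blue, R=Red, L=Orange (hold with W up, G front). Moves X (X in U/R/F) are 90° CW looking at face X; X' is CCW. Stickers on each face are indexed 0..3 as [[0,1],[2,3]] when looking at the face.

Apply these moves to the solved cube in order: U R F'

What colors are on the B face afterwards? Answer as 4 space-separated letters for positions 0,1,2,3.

Answer: W O W B

Derivation:
After move 1 (U): U=WWWW F=RRGG R=BBRR B=OOBB L=GGOO
After move 2 (R): R=RBRB U=WRWG F=RYGY D=YBYO B=WOWB
After move 3 (F'): F=YYRG U=WRRR R=BBYB D=GOYO L=GGOW
Query: B face = WOWB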